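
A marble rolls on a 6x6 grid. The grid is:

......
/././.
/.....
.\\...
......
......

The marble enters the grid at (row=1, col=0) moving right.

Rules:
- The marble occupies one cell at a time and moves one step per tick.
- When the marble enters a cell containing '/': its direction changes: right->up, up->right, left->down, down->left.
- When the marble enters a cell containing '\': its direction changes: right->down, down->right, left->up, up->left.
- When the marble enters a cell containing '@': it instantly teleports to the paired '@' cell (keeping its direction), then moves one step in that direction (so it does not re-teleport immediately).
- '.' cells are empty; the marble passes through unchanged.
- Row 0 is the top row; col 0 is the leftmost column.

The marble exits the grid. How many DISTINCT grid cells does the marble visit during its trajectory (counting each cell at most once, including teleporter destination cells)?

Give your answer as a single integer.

Answer: 2

Derivation:
Step 1: enter (1,0), '/' deflects right->up, move up to (0,0)
Step 2: enter (0,0), '.' pass, move up to (-1,0)
Step 3: at (-1,0) — EXIT via top edge, pos 0
Distinct cells visited: 2 (path length 2)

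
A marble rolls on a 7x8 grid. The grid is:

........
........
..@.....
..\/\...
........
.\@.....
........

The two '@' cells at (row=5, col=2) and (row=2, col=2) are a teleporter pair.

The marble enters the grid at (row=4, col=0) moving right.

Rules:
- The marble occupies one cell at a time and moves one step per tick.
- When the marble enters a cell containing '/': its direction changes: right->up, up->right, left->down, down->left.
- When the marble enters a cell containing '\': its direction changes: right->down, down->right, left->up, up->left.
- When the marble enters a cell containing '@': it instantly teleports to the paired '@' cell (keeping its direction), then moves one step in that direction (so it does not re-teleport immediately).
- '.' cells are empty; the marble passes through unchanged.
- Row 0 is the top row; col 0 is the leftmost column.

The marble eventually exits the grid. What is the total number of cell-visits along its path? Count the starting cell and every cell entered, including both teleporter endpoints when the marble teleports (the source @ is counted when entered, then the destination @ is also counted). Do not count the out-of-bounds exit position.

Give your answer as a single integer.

Step 1: enter (4,0), '.' pass, move right to (4,1)
Step 2: enter (4,1), '.' pass, move right to (4,2)
Step 3: enter (4,2), '.' pass, move right to (4,3)
Step 4: enter (4,3), '.' pass, move right to (4,4)
Step 5: enter (4,4), '.' pass, move right to (4,5)
Step 6: enter (4,5), '.' pass, move right to (4,6)
Step 7: enter (4,6), '.' pass, move right to (4,7)
Step 8: enter (4,7), '.' pass, move right to (4,8)
Step 9: at (4,8) — EXIT via right edge, pos 4
Path length (cell visits): 8

Answer: 8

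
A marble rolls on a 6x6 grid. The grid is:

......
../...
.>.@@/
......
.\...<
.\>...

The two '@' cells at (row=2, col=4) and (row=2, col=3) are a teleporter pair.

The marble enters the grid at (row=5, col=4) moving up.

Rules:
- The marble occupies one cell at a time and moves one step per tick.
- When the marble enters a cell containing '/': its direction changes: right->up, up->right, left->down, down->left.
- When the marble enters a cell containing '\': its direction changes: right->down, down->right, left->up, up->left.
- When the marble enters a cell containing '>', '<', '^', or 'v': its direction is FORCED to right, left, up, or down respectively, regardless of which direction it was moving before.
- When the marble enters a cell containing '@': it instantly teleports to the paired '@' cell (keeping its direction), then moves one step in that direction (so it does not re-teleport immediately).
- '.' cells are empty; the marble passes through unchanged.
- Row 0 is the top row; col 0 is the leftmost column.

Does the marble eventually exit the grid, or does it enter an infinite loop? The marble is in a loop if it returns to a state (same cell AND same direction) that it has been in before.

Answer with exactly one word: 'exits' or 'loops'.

Step 1: enter (5,4), '.' pass, move up to (4,4)
Step 2: enter (4,4), '.' pass, move up to (3,4)
Step 3: enter (3,4), '.' pass, move up to (2,4)
Step 4: enter (2,4), '@' teleport (2,4)->(2,3), also enter (2,3), move up to (1,3)
Step 5: enter (1,3), '.' pass, move up to (0,3)
Step 6: enter (0,3), '.' pass, move up to (-1,3)
Step 7: at (-1,3) — EXIT via top edge, pos 3

Answer: exits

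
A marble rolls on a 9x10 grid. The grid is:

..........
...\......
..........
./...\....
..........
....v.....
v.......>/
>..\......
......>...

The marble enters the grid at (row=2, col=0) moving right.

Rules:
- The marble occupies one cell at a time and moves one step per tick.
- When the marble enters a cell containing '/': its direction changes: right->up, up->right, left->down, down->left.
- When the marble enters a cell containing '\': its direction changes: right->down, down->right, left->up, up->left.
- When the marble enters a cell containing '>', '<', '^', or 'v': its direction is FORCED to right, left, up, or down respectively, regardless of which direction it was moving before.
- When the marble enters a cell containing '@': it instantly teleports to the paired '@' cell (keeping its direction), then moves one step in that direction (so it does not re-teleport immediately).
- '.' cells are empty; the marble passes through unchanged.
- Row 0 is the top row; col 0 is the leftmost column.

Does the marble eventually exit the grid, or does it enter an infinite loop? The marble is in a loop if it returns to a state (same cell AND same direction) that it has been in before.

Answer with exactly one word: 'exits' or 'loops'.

Answer: exits

Derivation:
Step 1: enter (2,0), '.' pass, move right to (2,1)
Step 2: enter (2,1), '.' pass, move right to (2,2)
Step 3: enter (2,2), '.' pass, move right to (2,3)
Step 4: enter (2,3), '.' pass, move right to (2,4)
Step 5: enter (2,4), '.' pass, move right to (2,5)
Step 6: enter (2,5), '.' pass, move right to (2,6)
Step 7: enter (2,6), '.' pass, move right to (2,7)
Step 8: enter (2,7), '.' pass, move right to (2,8)
Step 9: enter (2,8), '.' pass, move right to (2,9)
Step 10: enter (2,9), '.' pass, move right to (2,10)
Step 11: at (2,10) — EXIT via right edge, pos 2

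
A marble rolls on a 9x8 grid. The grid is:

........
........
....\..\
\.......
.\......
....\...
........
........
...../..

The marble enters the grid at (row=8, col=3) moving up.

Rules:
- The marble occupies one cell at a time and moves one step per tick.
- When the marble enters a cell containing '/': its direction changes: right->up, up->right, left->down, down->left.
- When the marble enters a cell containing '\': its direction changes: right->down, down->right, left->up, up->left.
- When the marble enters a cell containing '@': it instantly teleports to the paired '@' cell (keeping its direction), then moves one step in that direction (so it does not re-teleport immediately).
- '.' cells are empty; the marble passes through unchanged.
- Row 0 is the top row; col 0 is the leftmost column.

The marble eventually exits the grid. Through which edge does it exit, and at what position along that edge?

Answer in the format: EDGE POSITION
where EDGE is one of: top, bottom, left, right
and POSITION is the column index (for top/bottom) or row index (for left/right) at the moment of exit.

Answer: top 3

Derivation:
Step 1: enter (8,3), '.' pass, move up to (7,3)
Step 2: enter (7,3), '.' pass, move up to (6,3)
Step 3: enter (6,3), '.' pass, move up to (5,3)
Step 4: enter (5,3), '.' pass, move up to (4,3)
Step 5: enter (4,3), '.' pass, move up to (3,3)
Step 6: enter (3,3), '.' pass, move up to (2,3)
Step 7: enter (2,3), '.' pass, move up to (1,3)
Step 8: enter (1,3), '.' pass, move up to (0,3)
Step 9: enter (0,3), '.' pass, move up to (-1,3)
Step 10: at (-1,3) — EXIT via top edge, pos 3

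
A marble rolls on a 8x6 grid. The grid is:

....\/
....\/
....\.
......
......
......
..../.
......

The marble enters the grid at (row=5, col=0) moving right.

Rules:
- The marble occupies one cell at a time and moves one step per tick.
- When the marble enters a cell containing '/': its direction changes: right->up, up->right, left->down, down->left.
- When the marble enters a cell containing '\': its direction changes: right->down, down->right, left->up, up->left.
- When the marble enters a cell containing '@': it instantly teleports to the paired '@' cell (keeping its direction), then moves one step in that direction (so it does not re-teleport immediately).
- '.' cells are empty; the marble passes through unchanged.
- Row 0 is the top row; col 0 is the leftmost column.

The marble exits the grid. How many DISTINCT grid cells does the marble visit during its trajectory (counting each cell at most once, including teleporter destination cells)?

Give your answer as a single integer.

Step 1: enter (5,0), '.' pass, move right to (5,1)
Step 2: enter (5,1), '.' pass, move right to (5,2)
Step 3: enter (5,2), '.' pass, move right to (5,3)
Step 4: enter (5,3), '.' pass, move right to (5,4)
Step 5: enter (5,4), '.' pass, move right to (5,5)
Step 6: enter (5,5), '.' pass, move right to (5,6)
Step 7: at (5,6) — EXIT via right edge, pos 5
Distinct cells visited: 6 (path length 6)

Answer: 6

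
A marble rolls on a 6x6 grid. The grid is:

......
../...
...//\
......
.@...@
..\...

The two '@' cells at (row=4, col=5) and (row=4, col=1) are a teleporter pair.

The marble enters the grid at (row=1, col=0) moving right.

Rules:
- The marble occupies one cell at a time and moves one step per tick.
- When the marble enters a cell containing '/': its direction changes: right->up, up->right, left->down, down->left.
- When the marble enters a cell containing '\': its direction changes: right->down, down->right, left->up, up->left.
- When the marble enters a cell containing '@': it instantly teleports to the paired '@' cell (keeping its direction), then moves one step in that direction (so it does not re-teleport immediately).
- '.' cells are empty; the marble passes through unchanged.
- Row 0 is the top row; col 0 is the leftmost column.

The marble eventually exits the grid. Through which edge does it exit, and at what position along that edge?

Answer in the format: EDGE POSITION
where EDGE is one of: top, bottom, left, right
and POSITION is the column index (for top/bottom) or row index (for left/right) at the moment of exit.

Answer: top 2

Derivation:
Step 1: enter (1,0), '.' pass, move right to (1,1)
Step 2: enter (1,1), '.' pass, move right to (1,2)
Step 3: enter (1,2), '/' deflects right->up, move up to (0,2)
Step 4: enter (0,2), '.' pass, move up to (-1,2)
Step 5: at (-1,2) — EXIT via top edge, pos 2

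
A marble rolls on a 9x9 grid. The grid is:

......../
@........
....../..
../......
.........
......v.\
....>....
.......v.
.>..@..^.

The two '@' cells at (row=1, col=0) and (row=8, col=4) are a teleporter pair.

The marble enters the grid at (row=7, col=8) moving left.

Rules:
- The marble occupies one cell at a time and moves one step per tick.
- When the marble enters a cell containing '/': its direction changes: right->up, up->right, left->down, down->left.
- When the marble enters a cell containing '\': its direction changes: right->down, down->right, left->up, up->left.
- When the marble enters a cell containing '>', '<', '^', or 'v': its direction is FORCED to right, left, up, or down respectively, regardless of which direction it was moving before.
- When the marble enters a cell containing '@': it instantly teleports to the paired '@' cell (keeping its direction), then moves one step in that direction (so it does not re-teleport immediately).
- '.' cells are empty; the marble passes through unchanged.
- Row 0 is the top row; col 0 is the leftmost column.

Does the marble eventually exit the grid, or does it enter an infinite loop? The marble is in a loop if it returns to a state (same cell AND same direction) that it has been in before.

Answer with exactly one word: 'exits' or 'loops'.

Step 1: enter (7,8), '.' pass, move left to (7,7)
Step 2: enter (7,7), 'v' forces left->down, move down to (8,7)
Step 3: enter (8,7), '^' forces down->up, move up to (7,7)
Step 4: enter (7,7), 'v' forces up->down, move down to (8,7)
Step 5: at (8,7) dir=down — LOOP DETECTED (seen before)

Answer: loops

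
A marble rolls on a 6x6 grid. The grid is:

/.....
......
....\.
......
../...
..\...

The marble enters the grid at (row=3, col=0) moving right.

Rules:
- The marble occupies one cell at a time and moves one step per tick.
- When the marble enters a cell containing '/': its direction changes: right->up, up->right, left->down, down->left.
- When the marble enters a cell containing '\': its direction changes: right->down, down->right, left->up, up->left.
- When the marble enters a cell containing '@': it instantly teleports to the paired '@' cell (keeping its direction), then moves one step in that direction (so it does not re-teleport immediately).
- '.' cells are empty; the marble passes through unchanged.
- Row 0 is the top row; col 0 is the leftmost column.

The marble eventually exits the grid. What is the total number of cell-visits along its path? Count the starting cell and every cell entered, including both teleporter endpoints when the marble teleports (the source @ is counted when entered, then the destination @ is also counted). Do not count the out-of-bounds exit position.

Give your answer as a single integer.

Answer: 6

Derivation:
Step 1: enter (3,0), '.' pass, move right to (3,1)
Step 2: enter (3,1), '.' pass, move right to (3,2)
Step 3: enter (3,2), '.' pass, move right to (3,3)
Step 4: enter (3,3), '.' pass, move right to (3,4)
Step 5: enter (3,4), '.' pass, move right to (3,5)
Step 6: enter (3,5), '.' pass, move right to (3,6)
Step 7: at (3,6) — EXIT via right edge, pos 3
Path length (cell visits): 6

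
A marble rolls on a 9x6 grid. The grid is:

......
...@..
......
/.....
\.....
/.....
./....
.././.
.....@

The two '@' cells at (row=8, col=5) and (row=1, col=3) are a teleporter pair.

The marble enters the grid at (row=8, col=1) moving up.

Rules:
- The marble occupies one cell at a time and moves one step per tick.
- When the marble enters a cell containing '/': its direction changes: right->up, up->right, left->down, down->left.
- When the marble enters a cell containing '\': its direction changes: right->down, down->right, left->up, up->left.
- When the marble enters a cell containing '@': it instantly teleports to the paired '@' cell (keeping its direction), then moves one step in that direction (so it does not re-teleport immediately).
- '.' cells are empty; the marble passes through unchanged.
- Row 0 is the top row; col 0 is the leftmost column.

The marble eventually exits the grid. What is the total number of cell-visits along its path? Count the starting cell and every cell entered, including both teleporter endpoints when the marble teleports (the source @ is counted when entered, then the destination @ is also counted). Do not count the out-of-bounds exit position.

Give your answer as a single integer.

Step 1: enter (8,1), '.' pass, move up to (7,1)
Step 2: enter (7,1), '.' pass, move up to (6,1)
Step 3: enter (6,1), '/' deflects up->right, move right to (6,2)
Step 4: enter (6,2), '.' pass, move right to (6,3)
Step 5: enter (6,3), '.' pass, move right to (6,4)
Step 6: enter (6,4), '.' pass, move right to (6,5)
Step 7: enter (6,5), '.' pass, move right to (6,6)
Step 8: at (6,6) — EXIT via right edge, pos 6
Path length (cell visits): 7

Answer: 7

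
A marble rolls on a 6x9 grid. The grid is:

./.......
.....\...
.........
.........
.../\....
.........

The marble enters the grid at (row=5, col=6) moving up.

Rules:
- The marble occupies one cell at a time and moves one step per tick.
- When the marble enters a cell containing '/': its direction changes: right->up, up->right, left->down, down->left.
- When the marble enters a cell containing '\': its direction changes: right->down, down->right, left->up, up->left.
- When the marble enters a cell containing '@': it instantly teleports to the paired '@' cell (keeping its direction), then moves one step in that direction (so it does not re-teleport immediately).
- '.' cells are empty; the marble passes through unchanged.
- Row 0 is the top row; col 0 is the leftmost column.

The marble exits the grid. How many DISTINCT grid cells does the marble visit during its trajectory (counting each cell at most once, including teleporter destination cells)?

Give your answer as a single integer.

Step 1: enter (5,6), '.' pass, move up to (4,6)
Step 2: enter (4,6), '.' pass, move up to (3,6)
Step 3: enter (3,6), '.' pass, move up to (2,6)
Step 4: enter (2,6), '.' pass, move up to (1,6)
Step 5: enter (1,6), '.' pass, move up to (0,6)
Step 6: enter (0,6), '.' pass, move up to (-1,6)
Step 7: at (-1,6) — EXIT via top edge, pos 6
Distinct cells visited: 6 (path length 6)

Answer: 6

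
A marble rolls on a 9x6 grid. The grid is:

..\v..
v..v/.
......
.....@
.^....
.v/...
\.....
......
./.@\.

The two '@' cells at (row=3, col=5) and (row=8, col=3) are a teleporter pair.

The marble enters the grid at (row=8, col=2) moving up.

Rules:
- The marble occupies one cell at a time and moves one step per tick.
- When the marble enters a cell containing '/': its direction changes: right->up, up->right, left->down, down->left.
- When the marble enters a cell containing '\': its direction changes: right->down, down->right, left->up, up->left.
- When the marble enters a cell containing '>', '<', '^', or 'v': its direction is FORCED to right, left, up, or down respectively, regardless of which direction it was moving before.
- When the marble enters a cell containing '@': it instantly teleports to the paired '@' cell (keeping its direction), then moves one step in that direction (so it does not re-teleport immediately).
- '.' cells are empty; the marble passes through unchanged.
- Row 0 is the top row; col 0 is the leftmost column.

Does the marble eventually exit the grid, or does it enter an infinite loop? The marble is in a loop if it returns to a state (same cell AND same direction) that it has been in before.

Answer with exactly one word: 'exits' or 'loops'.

Answer: exits

Derivation:
Step 1: enter (8,2), '.' pass, move up to (7,2)
Step 2: enter (7,2), '.' pass, move up to (6,2)
Step 3: enter (6,2), '.' pass, move up to (5,2)
Step 4: enter (5,2), '/' deflects up->right, move right to (5,3)
Step 5: enter (5,3), '.' pass, move right to (5,4)
Step 6: enter (5,4), '.' pass, move right to (5,5)
Step 7: enter (5,5), '.' pass, move right to (5,6)
Step 8: at (5,6) — EXIT via right edge, pos 5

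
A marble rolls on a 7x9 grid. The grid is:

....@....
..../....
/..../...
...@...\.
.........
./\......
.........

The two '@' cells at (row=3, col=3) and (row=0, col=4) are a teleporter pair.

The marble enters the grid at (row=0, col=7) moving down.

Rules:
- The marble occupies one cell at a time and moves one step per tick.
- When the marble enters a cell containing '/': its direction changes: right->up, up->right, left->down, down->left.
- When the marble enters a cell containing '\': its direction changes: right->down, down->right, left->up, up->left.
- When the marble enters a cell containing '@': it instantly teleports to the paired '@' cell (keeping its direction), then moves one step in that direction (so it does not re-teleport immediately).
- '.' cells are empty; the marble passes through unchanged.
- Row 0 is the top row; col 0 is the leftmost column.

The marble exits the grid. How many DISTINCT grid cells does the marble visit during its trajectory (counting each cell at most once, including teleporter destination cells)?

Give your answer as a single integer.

Answer: 5

Derivation:
Step 1: enter (0,7), '.' pass, move down to (1,7)
Step 2: enter (1,7), '.' pass, move down to (2,7)
Step 3: enter (2,7), '.' pass, move down to (3,7)
Step 4: enter (3,7), '\' deflects down->right, move right to (3,8)
Step 5: enter (3,8), '.' pass, move right to (3,9)
Step 6: at (3,9) — EXIT via right edge, pos 3
Distinct cells visited: 5 (path length 5)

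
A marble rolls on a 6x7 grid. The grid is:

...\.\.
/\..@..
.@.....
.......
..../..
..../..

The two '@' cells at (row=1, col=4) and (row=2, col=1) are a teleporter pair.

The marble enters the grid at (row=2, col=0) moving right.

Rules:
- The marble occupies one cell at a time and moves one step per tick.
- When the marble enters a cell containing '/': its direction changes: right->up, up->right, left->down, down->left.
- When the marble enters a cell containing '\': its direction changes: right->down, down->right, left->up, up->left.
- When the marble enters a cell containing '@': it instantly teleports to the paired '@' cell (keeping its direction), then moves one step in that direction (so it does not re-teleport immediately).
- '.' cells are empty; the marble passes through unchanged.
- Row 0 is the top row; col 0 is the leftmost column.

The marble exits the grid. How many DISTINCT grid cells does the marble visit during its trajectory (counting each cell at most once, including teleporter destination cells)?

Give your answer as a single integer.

Step 1: enter (2,0), '.' pass, move right to (2,1)
Step 2: enter (2,1), '@' teleport (2,1)->(1,4), also enter (1,4), move right to (1,5)
Step 3: enter (1,5), '.' pass, move right to (1,6)
Step 4: enter (1,6), '.' pass, move right to (1,7)
Step 5: at (1,7) — EXIT via right edge, pos 1
Distinct cells visited: 5 (path length 5)

Answer: 5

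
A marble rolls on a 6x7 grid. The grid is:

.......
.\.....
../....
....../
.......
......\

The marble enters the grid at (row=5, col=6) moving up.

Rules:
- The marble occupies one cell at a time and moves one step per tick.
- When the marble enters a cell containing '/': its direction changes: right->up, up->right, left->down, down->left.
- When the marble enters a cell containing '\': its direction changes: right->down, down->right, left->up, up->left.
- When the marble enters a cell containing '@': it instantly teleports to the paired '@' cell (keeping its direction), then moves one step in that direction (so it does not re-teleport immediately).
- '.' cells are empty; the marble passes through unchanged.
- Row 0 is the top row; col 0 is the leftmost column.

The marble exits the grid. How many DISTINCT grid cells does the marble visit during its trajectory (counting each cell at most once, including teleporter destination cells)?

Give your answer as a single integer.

Step 1: enter (5,6), '\' deflects up->left, move left to (5,5)
Step 2: enter (5,5), '.' pass, move left to (5,4)
Step 3: enter (5,4), '.' pass, move left to (5,3)
Step 4: enter (5,3), '.' pass, move left to (5,2)
Step 5: enter (5,2), '.' pass, move left to (5,1)
Step 6: enter (5,1), '.' pass, move left to (5,0)
Step 7: enter (5,0), '.' pass, move left to (5,-1)
Step 8: at (5,-1) — EXIT via left edge, pos 5
Distinct cells visited: 7 (path length 7)

Answer: 7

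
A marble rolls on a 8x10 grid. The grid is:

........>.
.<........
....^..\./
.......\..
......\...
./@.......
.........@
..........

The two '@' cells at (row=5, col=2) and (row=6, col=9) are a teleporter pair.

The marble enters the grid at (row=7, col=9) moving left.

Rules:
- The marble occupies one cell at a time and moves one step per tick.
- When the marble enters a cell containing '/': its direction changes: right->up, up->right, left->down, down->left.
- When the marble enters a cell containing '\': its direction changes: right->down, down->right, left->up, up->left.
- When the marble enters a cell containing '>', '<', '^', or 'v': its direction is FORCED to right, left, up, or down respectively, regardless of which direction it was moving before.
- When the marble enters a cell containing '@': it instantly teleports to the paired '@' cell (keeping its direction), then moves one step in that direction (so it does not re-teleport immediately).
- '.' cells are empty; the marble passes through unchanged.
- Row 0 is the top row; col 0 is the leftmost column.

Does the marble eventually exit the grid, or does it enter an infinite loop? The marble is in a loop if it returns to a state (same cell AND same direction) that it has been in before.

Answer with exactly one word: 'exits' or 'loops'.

Answer: exits

Derivation:
Step 1: enter (7,9), '.' pass, move left to (7,8)
Step 2: enter (7,8), '.' pass, move left to (7,7)
Step 3: enter (7,7), '.' pass, move left to (7,6)
Step 4: enter (7,6), '.' pass, move left to (7,5)
Step 5: enter (7,5), '.' pass, move left to (7,4)
Step 6: enter (7,4), '.' pass, move left to (7,3)
Step 7: enter (7,3), '.' pass, move left to (7,2)
Step 8: enter (7,2), '.' pass, move left to (7,1)
Step 9: enter (7,1), '.' pass, move left to (7,0)
Step 10: enter (7,0), '.' pass, move left to (7,-1)
Step 11: at (7,-1) — EXIT via left edge, pos 7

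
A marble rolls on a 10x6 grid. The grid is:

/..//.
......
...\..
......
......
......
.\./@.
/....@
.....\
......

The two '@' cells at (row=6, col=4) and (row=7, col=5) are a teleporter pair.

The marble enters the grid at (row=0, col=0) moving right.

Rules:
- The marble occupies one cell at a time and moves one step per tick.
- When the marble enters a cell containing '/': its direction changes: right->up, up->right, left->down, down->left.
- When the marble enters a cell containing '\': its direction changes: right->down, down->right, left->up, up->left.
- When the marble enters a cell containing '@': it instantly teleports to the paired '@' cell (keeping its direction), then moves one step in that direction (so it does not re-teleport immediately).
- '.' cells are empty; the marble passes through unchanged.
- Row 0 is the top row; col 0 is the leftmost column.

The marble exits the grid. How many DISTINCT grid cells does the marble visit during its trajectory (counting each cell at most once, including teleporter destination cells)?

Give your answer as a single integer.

Step 1: enter (0,0), '/' deflects right->up, move up to (-1,0)
Step 2: at (-1,0) — EXIT via top edge, pos 0
Distinct cells visited: 1 (path length 1)

Answer: 1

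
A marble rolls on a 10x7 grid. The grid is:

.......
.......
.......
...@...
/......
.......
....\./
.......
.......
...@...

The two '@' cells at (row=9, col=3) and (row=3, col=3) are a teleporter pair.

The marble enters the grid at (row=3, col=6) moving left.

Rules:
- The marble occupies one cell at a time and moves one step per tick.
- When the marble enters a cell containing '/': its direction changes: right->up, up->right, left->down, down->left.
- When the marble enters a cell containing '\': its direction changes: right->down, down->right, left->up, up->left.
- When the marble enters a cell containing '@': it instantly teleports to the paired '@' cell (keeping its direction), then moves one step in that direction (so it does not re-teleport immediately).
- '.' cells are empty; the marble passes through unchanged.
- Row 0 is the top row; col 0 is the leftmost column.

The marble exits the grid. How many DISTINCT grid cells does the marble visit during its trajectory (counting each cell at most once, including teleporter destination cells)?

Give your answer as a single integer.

Step 1: enter (3,6), '.' pass, move left to (3,5)
Step 2: enter (3,5), '.' pass, move left to (3,4)
Step 3: enter (3,4), '.' pass, move left to (3,3)
Step 4: enter (3,3), '@' teleport (3,3)->(9,3), also enter (9,3), move left to (9,2)
Step 5: enter (9,2), '.' pass, move left to (9,1)
Step 6: enter (9,1), '.' pass, move left to (9,0)
Step 7: enter (9,0), '.' pass, move left to (9,-1)
Step 8: at (9,-1) — EXIT via left edge, pos 9
Distinct cells visited: 8 (path length 8)

Answer: 8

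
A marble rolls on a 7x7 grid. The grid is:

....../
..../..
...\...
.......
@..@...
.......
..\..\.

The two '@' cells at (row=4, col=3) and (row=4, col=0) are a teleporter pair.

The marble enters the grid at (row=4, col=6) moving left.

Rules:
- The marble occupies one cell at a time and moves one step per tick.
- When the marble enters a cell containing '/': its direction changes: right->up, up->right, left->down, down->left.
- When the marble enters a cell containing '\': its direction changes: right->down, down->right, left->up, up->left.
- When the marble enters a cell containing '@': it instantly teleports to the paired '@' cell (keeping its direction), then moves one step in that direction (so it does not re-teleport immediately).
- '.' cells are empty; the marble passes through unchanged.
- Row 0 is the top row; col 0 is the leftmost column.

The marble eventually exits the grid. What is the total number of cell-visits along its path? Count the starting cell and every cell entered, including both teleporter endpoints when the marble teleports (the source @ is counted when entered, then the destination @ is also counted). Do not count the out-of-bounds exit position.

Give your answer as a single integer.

Answer: 5

Derivation:
Step 1: enter (4,6), '.' pass, move left to (4,5)
Step 2: enter (4,5), '.' pass, move left to (4,4)
Step 3: enter (4,4), '.' pass, move left to (4,3)
Step 4: enter (4,3), '@' teleport (4,3)->(4,0), also enter (4,0), move left to (4,-1)
Step 5: at (4,-1) — EXIT via left edge, pos 4
Path length (cell visits): 5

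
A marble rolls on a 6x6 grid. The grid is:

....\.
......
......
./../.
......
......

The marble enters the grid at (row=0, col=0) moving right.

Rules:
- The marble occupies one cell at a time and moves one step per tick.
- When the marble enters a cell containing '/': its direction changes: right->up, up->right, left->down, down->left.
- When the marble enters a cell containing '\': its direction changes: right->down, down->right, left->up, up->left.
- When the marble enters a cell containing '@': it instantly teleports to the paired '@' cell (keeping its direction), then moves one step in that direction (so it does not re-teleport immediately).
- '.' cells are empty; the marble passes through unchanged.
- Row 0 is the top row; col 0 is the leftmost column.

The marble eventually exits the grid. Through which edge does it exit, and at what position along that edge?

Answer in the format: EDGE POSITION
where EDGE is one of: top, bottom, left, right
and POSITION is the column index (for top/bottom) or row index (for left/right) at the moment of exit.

Answer: bottom 1

Derivation:
Step 1: enter (0,0), '.' pass, move right to (0,1)
Step 2: enter (0,1), '.' pass, move right to (0,2)
Step 3: enter (0,2), '.' pass, move right to (0,3)
Step 4: enter (0,3), '.' pass, move right to (0,4)
Step 5: enter (0,4), '\' deflects right->down, move down to (1,4)
Step 6: enter (1,4), '.' pass, move down to (2,4)
Step 7: enter (2,4), '.' pass, move down to (3,4)
Step 8: enter (3,4), '/' deflects down->left, move left to (3,3)
Step 9: enter (3,3), '.' pass, move left to (3,2)
Step 10: enter (3,2), '.' pass, move left to (3,1)
Step 11: enter (3,1), '/' deflects left->down, move down to (4,1)
Step 12: enter (4,1), '.' pass, move down to (5,1)
Step 13: enter (5,1), '.' pass, move down to (6,1)
Step 14: at (6,1) — EXIT via bottom edge, pos 1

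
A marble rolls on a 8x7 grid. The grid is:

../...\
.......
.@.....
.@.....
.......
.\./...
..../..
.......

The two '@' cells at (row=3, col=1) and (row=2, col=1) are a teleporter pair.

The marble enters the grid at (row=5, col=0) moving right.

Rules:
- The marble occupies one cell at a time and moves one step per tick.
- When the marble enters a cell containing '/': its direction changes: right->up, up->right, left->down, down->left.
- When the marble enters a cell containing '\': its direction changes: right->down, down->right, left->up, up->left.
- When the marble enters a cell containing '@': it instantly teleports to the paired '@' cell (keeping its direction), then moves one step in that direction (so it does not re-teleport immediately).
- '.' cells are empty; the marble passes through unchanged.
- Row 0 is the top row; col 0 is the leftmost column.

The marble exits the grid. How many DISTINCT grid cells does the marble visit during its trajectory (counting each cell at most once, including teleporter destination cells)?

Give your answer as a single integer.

Answer: 4

Derivation:
Step 1: enter (5,0), '.' pass, move right to (5,1)
Step 2: enter (5,1), '\' deflects right->down, move down to (6,1)
Step 3: enter (6,1), '.' pass, move down to (7,1)
Step 4: enter (7,1), '.' pass, move down to (8,1)
Step 5: at (8,1) — EXIT via bottom edge, pos 1
Distinct cells visited: 4 (path length 4)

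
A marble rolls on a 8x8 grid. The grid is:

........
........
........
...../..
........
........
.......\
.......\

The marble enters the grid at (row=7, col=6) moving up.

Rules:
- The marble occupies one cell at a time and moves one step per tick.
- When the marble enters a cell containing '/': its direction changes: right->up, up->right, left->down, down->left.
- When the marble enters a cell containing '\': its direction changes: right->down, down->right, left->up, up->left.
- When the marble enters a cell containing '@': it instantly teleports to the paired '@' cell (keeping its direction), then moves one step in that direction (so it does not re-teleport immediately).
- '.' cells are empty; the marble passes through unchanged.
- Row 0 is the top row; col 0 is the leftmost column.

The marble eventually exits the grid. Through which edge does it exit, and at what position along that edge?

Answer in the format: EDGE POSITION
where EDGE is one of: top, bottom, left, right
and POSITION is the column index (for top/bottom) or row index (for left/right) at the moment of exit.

Step 1: enter (7,6), '.' pass, move up to (6,6)
Step 2: enter (6,6), '.' pass, move up to (5,6)
Step 3: enter (5,6), '.' pass, move up to (4,6)
Step 4: enter (4,6), '.' pass, move up to (3,6)
Step 5: enter (3,6), '.' pass, move up to (2,6)
Step 6: enter (2,6), '.' pass, move up to (1,6)
Step 7: enter (1,6), '.' pass, move up to (0,6)
Step 8: enter (0,6), '.' pass, move up to (-1,6)
Step 9: at (-1,6) — EXIT via top edge, pos 6

Answer: top 6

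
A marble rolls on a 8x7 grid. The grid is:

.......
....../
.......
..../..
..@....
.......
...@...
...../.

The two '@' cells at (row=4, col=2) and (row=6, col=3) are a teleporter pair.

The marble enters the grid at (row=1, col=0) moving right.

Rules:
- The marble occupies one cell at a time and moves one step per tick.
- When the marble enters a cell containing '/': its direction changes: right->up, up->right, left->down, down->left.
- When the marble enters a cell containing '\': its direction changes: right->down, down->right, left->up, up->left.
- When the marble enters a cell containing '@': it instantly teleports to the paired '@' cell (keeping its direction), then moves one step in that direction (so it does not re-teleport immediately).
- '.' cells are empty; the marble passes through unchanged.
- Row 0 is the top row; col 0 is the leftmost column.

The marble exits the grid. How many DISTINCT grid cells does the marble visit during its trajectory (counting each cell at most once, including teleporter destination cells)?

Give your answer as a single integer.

Answer: 8

Derivation:
Step 1: enter (1,0), '.' pass, move right to (1,1)
Step 2: enter (1,1), '.' pass, move right to (1,2)
Step 3: enter (1,2), '.' pass, move right to (1,3)
Step 4: enter (1,3), '.' pass, move right to (1,4)
Step 5: enter (1,4), '.' pass, move right to (1,5)
Step 6: enter (1,5), '.' pass, move right to (1,6)
Step 7: enter (1,6), '/' deflects right->up, move up to (0,6)
Step 8: enter (0,6), '.' pass, move up to (-1,6)
Step 9: at (-1,6) — EXIT via top edge, pos 6
Distinct cells visited: 8 (path length 8)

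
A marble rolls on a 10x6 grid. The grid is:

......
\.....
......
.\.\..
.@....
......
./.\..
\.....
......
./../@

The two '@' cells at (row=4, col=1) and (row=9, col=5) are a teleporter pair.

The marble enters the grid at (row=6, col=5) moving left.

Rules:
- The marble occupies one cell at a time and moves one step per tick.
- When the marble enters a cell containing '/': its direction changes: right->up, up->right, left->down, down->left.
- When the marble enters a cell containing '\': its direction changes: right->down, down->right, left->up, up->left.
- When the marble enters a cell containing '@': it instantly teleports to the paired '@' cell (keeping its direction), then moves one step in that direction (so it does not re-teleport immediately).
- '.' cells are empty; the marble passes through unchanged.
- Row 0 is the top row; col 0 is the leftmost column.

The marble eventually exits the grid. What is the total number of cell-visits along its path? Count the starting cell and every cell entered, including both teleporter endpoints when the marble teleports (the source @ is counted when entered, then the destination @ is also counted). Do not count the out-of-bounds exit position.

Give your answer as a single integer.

Answer: 11

Derivation:
Step 1: enter (6,5), '.' pass, move left to (6,4)
Step 2: enter (6,4), '.' pass, move left to (6,3)
Step 3: enter (6,3), '\' deflects left->up, move up to (5,3)
Step 4: enter (5,3), '.' pass, move up to (4,3)
Step 5: enter (4,3), '.' pass, move up to (3,3)
Step 6: enter (3,3), '\' deflects up->left, move left to (3,2)
Step 7: enter (3,2), '.' pass, move left to (3,1)
Step 8: enter (3,1), '\' deflects left->up, move up to (2,1)
Step 9: enter (2,1), '.' pass, move up to (1,1)
Step 10: enter (1,1), '.' pass, move up to (0,1)
Step 11: enter (0,1), '.' pass, move up to (-1,1)
Step 12: at (-1,1) — EXIT via top edge, pos 1
Path length (cell visits): 11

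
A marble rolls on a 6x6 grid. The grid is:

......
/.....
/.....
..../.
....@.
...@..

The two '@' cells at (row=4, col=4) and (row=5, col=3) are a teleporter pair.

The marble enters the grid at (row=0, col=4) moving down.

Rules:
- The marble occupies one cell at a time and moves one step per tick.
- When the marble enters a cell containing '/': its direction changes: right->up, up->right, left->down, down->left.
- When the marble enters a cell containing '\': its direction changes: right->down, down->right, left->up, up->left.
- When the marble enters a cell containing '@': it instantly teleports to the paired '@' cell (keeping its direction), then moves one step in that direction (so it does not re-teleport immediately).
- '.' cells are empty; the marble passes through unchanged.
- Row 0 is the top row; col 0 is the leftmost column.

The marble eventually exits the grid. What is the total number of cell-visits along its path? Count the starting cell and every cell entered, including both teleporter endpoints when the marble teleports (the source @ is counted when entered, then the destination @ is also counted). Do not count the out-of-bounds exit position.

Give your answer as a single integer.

Answer: 8

Derivation:
Step 1: enter (0,4), '.' pass, move down to (1,4)
Step 2: enter (1,4), '.' pass, move down to (2,4)
Step 3: enter (2,4), '.' pass, move down to (3,4)
Step 4: enter (3,4), '/' deflects down->left, move left to (3,3)
Step 5: enter (3,3), '.' pass, move left to (3,2)
Step 6: enter (3,2), '.' pass, move left to (3,1)
Step 7: enter (3,1), '.' pass, move left to (3,0)
Step 8: enter (3,0), '.' pass, move left to (3,-1)
Step 9: at (3,-1) — EXIT via left edge, pos 3
Path length (cell visits): 8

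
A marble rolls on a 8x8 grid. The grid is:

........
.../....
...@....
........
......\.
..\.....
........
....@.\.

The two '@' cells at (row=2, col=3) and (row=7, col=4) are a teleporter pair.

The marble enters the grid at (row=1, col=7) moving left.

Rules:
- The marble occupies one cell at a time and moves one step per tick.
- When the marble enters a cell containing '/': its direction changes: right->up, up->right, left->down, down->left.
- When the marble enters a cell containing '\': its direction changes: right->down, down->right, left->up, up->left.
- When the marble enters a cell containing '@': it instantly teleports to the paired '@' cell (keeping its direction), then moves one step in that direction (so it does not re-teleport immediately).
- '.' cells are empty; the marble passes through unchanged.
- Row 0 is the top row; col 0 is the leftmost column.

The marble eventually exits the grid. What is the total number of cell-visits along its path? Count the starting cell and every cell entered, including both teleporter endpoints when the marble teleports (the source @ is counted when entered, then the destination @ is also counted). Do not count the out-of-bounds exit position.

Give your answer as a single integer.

Step 1: enter (1,7), '.' pass, move left to (1,6)
Step 2: enter (1,6), '.' pass, move left to (1,5)
Step 3: enter (1,5), '.' pass, move left to (1,4)
Step 4: enter (1,4), '.' pass, move left to (1,3)
Step 5: enter (1,3), '/' deflects left->down, move down to (2,3)
Step 6: enter (2,3), '@' teleport (2,3)->(7,4), also enter (7,4), move down to (8,4)
Step 7: at (8,4) — EXIT via bottom edge, pos 4
Path length (cell visits): 7

Answer: 7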